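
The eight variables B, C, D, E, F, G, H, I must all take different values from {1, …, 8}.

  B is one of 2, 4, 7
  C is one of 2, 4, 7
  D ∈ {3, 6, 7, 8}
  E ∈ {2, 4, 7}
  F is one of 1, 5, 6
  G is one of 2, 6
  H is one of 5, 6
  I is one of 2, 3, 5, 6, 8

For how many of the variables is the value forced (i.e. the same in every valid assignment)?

3

The 8 variables together cover exactly {1, 2, 3, 4, 5, 6, 7, 8} — 8 values for 8 variables — and 1 appears only in F's list, so F = 1.
B, C, E share exactly the 3 values {2, 4, 7}; by pigeonhole those values go to them, so strike 2, 4, 7 from D, G, I.
G's domain is down to {6}, so G = 6. So D, H, I can't be 6.
H's domain is down to {5}, so H = 5. Strike 5 from I.
Determined: F=1, G=6, H=5. The other variables each still have more than one consistent value. That makes 3.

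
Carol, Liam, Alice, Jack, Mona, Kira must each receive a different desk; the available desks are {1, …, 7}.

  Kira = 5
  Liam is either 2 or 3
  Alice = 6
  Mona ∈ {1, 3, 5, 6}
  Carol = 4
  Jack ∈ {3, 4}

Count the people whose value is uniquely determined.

Carol's domain is down to {4}, so Carol = 4. Eliminate 4 elsewhere: Jack.
Alice must be 6 (only option left). Remove 6 from Mona.
Jack has just one choice, so Jack = 3. So Liam, Mona can't be 3.
That leaves Kira = 5. So Mona can't be 5.
Liam has just one choice, so Liam = 2.
Mona has just one choice, so Mona = 1.
Every person is fixed: Carol=4, Liam=2, Alice=6, Jack=3, Mona=1, Kira=5. That makes 6.

6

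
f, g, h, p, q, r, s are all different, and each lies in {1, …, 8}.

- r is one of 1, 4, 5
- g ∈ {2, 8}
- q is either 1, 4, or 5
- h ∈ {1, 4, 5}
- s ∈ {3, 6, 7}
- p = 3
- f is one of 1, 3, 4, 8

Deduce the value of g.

p has just one choice, so p = 3. So f, s can't be 3.
h, q, r between them cover only {1, 4, 5} — a naked triple. Remove those values from f.
f's domain is down to {8}, so f = 8. Strike 8 from g.
So g = 2.

2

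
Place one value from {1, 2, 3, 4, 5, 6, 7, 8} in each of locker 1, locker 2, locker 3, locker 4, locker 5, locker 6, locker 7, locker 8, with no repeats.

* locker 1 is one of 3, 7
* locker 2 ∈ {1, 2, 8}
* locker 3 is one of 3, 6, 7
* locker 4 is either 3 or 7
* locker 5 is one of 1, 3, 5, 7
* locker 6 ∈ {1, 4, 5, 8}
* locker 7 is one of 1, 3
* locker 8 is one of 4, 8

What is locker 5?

5

Among the 8 variables, 2 fits only locker 2 (and all 8 values in {1, 2, 3, 4, 5, 6, 7, 8} must be used), so locker 2 = 2.
Among the 7 still-open variables, 6 fits only locker 3 (and all 7 values in {1, 3, 4, 5, 6, 7, 8} must be used), so locker 3 = 6.
locker 1 and locker 4 between them cover only {3, 7} — a naked pair. Remove those values from locker 5, locker 7.
locker 7 has just one choice, so locker 7 = 1. So locker 5, locker 6 can't be 1.
So locker 5 = 5.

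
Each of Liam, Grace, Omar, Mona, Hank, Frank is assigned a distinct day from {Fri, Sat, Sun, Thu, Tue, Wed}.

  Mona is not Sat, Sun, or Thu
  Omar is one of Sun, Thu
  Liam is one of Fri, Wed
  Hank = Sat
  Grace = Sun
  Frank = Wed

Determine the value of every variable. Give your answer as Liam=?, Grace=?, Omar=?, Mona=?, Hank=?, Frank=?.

Liam=Fri, Grace=Sun, Omar=Thu, Mona=Tue, Hank=Sat, Frank=Wed

Grace's domain is down to {Sun}, so Grace = Sun. Strike Sun from Omar.
Omar must be Thu (only option left).
Hank's domain is down to {Sat}, so Hank = Sat.
Frank has just one choice, so Frank = Wed. Eliminate Wed elsewhere: Liam, Mona.
That leaves Liam = Fri. Eliminate Fri elsewhere: Mona.
Mona must be Tue (only option left).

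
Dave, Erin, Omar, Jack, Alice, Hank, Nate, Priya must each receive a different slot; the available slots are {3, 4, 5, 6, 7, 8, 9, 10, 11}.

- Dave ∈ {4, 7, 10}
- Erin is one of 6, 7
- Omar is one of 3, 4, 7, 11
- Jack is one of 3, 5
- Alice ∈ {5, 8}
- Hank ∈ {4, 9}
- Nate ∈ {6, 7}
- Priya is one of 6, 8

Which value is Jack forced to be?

3

Erin and Nate share exactly the 2 values {6, 7}; by pigeonhole those values go to them, so strike 6, 7 from Dave, Omar, Priya.
Priya's domain is down to {8}, so Priya = 8. So Alice can't be 8.
Alice has just one choice, so Alice = 5. Strike 5 from Jack.
So Jack = 3.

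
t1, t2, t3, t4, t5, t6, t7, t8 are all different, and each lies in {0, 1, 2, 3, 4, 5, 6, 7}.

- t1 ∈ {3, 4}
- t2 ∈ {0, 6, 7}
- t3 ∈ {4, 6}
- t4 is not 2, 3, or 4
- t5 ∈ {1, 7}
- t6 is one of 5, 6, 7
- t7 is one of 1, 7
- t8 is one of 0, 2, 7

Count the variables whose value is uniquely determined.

3

Among the 8 variables, 2 fits only t8 (and all 8 values in {0, 1, 2, 3, 4, 5, 6, 7} must be used), so t8 = 2.
The 7 still-open variables draw from only 7 values {0, 1, 3, 4, 5, 6, 7}, so each is used; only t1 can be 3, hence t1 = 3.
The 6 still-open variables together cover exactly {0, 1, 4, 5, 6, 7} — 6 values for 6 variables — and 4 appears only in t3's list, so t3 = 4.
t5 and t7 between them cover only {1, 7} — a naked pair. Remove those values from t2, t4, t6.
Determined: t1=3, t3=4, t8=2. The other variables each still have more than one consistent value. That makes 3.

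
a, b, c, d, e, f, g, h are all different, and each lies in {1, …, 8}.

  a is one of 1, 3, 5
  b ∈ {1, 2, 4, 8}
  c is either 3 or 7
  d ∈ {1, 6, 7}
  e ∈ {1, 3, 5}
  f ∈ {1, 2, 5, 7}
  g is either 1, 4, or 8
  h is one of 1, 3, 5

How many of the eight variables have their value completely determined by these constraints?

3

The 8 variables draw from only 8 values {1, 2, 3, 4, 5, 6, 7, 8}, so each is used; only d can be 6, hence d = 6.
The 3 variables a, e, h are confined to {1, 3, 5}, which locks those values in; drop them from b, c, f, g.
That leaves c = 7. Remove 7 from f.
f must be 2 (only option left). Remove 2 from b.
Determined: c=7, d=6, f=2. The other variables each still have more than one consistent value. That makes 3.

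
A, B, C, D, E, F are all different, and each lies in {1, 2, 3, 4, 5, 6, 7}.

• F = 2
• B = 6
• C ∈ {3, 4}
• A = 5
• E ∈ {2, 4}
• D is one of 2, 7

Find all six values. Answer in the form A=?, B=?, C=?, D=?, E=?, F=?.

A=5, B=6, C=3, D=7, E=4, F=2

A has just one choice, so A = 5.
That leaves B = 6.
That leaves F = 2. Remove 2 from D, E.
D's domain is down to {7}, so D = 7.
E has just one choice, so E = 4. Eliminate 4 elsewhere: C.
That leaves C = 3.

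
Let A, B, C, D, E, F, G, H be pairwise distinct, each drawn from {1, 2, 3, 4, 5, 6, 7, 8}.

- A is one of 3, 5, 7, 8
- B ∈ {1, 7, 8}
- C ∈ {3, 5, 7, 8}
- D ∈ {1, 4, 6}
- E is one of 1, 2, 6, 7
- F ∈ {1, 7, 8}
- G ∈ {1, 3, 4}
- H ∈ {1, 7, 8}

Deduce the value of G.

4

The 8 variables draw from only 8 values {1, 2, 3, 4, 5, 6, 7, 8}, so each is used; only E can be 2, hence E = 2.
Among the 7 still-open variables, 6 fits only D (and all 7 values in {1, 3, 4, 5, 6, 7, 8} must be used), so D = 6.
The 6 still-open variables draw from only 6 values {1, 3, 4, 5, 7, 8}, so each is used; only G can be 4, hence G = 4.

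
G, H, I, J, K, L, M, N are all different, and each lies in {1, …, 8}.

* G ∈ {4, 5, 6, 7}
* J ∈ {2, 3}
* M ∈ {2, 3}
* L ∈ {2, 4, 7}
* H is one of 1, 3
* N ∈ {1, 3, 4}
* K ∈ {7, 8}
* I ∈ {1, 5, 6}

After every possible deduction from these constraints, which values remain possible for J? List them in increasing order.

The 8 variables together cover exactly {1, 2, 3, 4, 5, 6, 7, 8} — 8 values for 8 variables — and 8 appears only in K's list, so K = 8.
The 2 variables J and M are confined to {2, 3}, which locks those values in; drop them from H, L, N.
H has just one choice, so H = 1. Strike 1 from I, N.
N has just one choice, so N = 4. Eliminate 4 elsewhere: G, L.
L must be 7 (only option left). Eliminate 7 elsewhere: G.
No further eliminations apply; J can still be any of 2, 3.

2, 3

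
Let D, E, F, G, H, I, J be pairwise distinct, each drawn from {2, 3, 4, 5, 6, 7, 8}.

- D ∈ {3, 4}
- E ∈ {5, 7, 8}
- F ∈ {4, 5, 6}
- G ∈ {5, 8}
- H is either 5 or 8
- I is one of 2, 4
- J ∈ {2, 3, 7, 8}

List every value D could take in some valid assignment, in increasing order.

The 7 variables draw from only 7 values {2, 3, 4, 5, 6, 7, 8}, so each is used; only F can be 6, hence F = 6.
G and H between them cover only {5, 8} — a naked pair. Remove those values from E, J.
E has just one choice, so E = 7. Eliminate 7 elsewhere: J.
No further eliminations apply; D can still be any of 3, 4.

3, 4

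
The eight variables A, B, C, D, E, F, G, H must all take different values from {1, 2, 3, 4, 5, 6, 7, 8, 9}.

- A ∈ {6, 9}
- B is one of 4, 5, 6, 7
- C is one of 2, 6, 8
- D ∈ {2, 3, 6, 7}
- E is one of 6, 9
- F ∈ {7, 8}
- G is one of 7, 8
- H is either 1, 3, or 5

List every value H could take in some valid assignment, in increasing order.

1, 5

A and E between them cover only {6, 9} — a naked pair. Remove those values from B, C, D.
The 2 variables F and G are confined to {7, 8}, which locks those values in; drop them from B, C, D.
That leaves C = 2. So D can't be 2.
D must be 3 (only option left). Remove 3 from H.
No further eliminations apply; H can still be any of 1, 5.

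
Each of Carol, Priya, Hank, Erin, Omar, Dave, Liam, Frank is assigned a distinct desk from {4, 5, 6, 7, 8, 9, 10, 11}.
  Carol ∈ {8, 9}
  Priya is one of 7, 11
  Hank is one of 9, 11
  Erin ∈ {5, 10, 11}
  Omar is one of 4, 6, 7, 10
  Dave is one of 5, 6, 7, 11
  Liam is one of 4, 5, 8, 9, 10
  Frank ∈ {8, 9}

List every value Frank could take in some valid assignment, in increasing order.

The 2 variables Carol and Frank are confined to {8, 9}, which locks those values in; drop them from Hank, Liam.
That leaves Hank = 11. Eliminate 11 elsewhere: Priya, Erin, Dave.
Priya's domain is down to {7}, so Priya = 7. Strike 7 from Omar, Dave.
No further eliminations apply; Frank can still be any of 8, 9.

8, 9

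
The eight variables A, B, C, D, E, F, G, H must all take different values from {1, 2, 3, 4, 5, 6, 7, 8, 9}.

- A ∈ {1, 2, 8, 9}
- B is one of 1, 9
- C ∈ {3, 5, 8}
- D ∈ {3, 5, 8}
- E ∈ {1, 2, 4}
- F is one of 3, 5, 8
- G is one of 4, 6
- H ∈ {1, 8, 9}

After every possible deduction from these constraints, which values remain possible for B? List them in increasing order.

1, 9

The 8 variables draw from only 8 values {1, 2, 3, 4, 5, 6, 8, 9}, so each is used; only G can be 6, hence G = 6.
The 7 still-open variables draw from only 7 values {1, 2, 3, 4, 5, 8, 9}, so each is used; only E can be 4, hence E = 4.
Among the 6 still-open variables, 2 fits only A (and all 6 values in {1, 2, 3, 5, 8, 9} must be used), so A = 2.
The 3 variables C, D, F are confined to {3, 5, 8}, which locks those values in; drop them from H.
No further eliminations apply; B can still be any of 1, 9.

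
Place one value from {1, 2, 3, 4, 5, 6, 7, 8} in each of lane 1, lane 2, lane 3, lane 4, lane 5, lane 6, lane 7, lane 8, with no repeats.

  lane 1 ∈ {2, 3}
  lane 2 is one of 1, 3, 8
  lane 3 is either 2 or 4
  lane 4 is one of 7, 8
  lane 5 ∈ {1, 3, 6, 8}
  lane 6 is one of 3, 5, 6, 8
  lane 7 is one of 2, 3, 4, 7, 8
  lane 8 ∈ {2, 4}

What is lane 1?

Among the 8 variables, 5 fits only lane 6 (and all 8 values in {1, 2, 3, 4, 5, 6, 7, 8} must be used), so lane 6 = 5.
Among the 7 still-open variables, 6 fits only lane 5 (and all 7 values in {1, 2, 3, 4, 6, 7, 8} must be used), so lane 5 = 6.
The 6 still-open variables draw from only 6 values {1, 2, 3, 4, 7, 8}, so each is used; only lane 2 can be 1, hence lane 2 = 1.
The 2 variables lane 3 and lane 8 are confined to {2, 4}, which locks those values in; drop them from lane 1, lane 7.
So lane 1 = 3.

3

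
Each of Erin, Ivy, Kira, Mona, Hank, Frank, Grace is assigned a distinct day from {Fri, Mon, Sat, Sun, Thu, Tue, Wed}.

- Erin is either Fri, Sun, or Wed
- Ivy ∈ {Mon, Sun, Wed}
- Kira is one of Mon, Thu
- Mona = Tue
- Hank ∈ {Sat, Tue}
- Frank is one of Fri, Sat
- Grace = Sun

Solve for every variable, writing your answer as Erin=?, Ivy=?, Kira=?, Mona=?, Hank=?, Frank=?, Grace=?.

Erin=Wed, Ivy=Mon, Kira=Thu, Mona=Tue, Hank=Sat, Frank=Fri, Grace=Sun

Mona must be Tue (only option left). So Hank can't be Tue.
Hank must be Sat (only option left). Remove Sat from Frank.
Frank has just one choice, so Frank = Fri. Strike Fri from Erin.
Grace has just one choice, so Grace = Sun. Remove Sun from Erin, Ivy.
Erin's domain is down to {Wed}, so Erin = Wed. Eliminate Wed elsewhere: Ivy.
Ivy has just one choice, so Ivy = Mon. Eliminate Mon elsewhere: Kira.
Kira must be Thu (only option left).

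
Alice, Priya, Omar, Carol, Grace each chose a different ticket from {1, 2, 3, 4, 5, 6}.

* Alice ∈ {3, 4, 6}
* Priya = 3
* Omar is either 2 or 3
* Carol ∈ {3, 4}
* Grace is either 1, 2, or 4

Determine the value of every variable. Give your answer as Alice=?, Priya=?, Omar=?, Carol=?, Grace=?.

Priya has just one choice, so Priya = 3. Eliminate 3 elsewhere: Alice, Omar, Carol.
Omar has just one choice, so Omar = 2. Remove 2 from Grace.
Carol has just one choice, so Carol = 4. Remove 4 from Alice, Grace.
That leaves Grace = 1.
That leaves Alice = 6.

Alice=6, Priya=3, Omar=2, Carol=4, Grace=1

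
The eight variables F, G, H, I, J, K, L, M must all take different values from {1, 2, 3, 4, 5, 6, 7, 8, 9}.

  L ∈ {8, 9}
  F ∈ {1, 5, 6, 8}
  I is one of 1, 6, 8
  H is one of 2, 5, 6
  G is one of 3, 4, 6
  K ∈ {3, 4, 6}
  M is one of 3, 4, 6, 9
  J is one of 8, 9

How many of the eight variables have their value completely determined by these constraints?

The 8 variables draw from only 8 values {1, 2, 3, 4, 5, 6, 8, 9}, so each is used; only H can be 2, hence H = 2.
Among the 7 still-open variables, 5 fits only F (and all 7 values in {1, 3, 4, 5, 6, 8, 9} must be used), so F = 5.
The 6 still-open variables draw from only 6 values {1, 3, 4, 6, 8, 9}, so each is used; only I can be 1, hence I = 1.
J and L between them cover only {8, 9} — a naked pair. Remove those values from M.
Determined: F=5, H=2, I=1. The other variables each still have more than one consistent value. That makes 3.

3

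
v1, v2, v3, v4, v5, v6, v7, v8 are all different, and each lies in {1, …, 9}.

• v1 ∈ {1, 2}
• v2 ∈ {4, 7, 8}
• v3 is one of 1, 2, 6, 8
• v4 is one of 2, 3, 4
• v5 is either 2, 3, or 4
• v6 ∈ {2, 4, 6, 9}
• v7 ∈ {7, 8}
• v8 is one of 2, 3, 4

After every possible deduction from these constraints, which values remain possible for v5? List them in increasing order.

2, 3, 4

The 8 variables together cover exactly {1, 2, 3, 4, 6, 7, 8, 9} — 8 values for 8 variables — and 9 appears only in v6's list, so v6 = 9.
The 7 still-open variables together cover exactly {1, 2, 3, 4, 6, 7, 8} — 7 values for 7 variables — and 6 appears only in v3's list, so v3 = 6.
Among the 6 still-open variables, 1 fits only v1 (and all 6 values in {1, 2, 3, 4, 7, 8} must be used), so v1 = 1.
v4, v5, v8 between them cover only {2, 3, 4} — a naked triple. Remove those values from v2.
No further eliminations apply; v5 can still be any of 2, 3, 4.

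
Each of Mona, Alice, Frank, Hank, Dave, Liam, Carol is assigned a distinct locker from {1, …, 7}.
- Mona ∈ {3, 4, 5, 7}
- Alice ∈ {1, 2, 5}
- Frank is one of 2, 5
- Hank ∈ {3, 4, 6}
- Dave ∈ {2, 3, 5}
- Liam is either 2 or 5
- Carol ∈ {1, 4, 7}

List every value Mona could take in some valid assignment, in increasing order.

The 7 variables together cover exactly {1, 2, 3, 4, 5, 6, 7} — 7 values for 7 variables — and 6 appears only in Hank's list, so Hank = 6.
Frank and Liam share exactly the 2 values {2, 5}; by pigeonhole those values go to them, so strike 2, 5 from Mona, Alice, Dave.
Alice must be 1 (only option left). Strike 1 from Carol.
That leaves Dave = 3. So Mona can't be 3.
No further eliminations apply; Mona can still be any of 4, 7.

4, 7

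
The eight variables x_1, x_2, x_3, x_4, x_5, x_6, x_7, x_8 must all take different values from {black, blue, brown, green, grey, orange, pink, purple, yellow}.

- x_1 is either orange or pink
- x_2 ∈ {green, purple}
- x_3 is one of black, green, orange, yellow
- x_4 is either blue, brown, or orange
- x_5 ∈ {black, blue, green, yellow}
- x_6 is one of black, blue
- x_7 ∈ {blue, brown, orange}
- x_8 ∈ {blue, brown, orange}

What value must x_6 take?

black

Among the 8 variables, pink fits only x_1 (and all 8 values in {black, blue, brown, green, orange, pink, purple, yellow} must be used), so x_1 = pink.
Among the 7 still-open variables, purple fits only x_2 (and all 7 values in {black, blue, brown, green, orange, purple, yellow} must be used), so x_2 = purple.
The 3 variables x_4, x_7, x_8 are confined to {blue, brown, orange}, which locks those values in; drop them from x_3, x_5, x_6.
So x_6 = black.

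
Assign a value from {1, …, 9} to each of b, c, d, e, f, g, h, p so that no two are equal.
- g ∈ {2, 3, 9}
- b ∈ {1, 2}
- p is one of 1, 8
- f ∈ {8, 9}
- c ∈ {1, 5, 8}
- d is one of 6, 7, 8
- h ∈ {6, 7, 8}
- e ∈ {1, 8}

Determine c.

5

The 8 variables together cover exactly {1, 2, 3, 5, 6, 7, 8, 9} — 8 values for 8 variables — and 3 appears only in g's list, so g = 3.
The 7 still-open variables together cover exactly {1, 2, 5, 6, 7, 8, 9} — 7 values for 7 variables — and 2 appears only in b's list, so b = 2.
The 6 still-open variables together cover exactly {1, 5, 6, 7, 8, 9} — 6 values for 6 variables — and 5 appears only in c's list, so c = 5.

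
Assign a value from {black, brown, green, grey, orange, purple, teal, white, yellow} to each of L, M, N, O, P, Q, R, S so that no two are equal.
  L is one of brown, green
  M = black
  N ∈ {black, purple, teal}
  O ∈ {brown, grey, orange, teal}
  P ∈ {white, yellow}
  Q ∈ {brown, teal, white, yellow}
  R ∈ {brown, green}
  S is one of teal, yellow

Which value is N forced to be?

M has just one choice, so M = black. Remove black from N.
The 2 variables L and R are confined to {brown, green}, which locks those values in; drop them from O, Q.
The 3 variables P, Q, S are confined to {teal, white, yellow}, which locks those values in; drop them from N, O.
So N = purple.

purple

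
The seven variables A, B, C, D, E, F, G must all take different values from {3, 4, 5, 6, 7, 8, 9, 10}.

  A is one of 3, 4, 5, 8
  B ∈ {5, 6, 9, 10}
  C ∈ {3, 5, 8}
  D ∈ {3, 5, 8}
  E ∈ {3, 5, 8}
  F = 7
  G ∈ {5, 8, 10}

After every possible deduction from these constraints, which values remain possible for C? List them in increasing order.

F has just one choice, so F = 7.
C, D, E share exactly the 3 values {3, 5, 8}; by pigeonhole those values go to them, so strike 3, 5, 8 from A, B, G.
A's domain is down to {4}, so A = 4.
G must be 10 (only option left). So B can't be 10.
No further eliminations apply; C can still be any of 3, 5, 8.

3, 5, 8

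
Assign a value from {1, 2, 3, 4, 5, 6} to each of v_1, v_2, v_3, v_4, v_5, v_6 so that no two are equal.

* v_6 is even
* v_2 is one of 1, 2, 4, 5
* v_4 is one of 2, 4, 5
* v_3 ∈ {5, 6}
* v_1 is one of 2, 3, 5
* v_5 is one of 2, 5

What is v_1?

3

Among the 6 variables, 1 fits only v_2 (and all 6 values in {1, 2, 3, 4, 5, 6} must be used), so v_2 = 1.
The 5 still-open variables draw from only 5 values {2, 3, 4, 5, 6}, so each is used; only v_1 can be 3, hence v_1 = 3.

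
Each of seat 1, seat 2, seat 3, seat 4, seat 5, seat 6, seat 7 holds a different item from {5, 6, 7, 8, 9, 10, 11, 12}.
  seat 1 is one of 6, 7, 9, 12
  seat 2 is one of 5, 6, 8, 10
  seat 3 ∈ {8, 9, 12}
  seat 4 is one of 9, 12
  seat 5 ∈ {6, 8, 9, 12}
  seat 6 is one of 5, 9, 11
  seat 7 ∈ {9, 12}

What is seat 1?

The 2 variables seat 4 and seat 7 are confined to {9, 12}, which locks those values in; drop them from seat 1, seat 3, seat 5, seat 6.
That leaves seat 3 = 8. Remove 8 from seat 2, seat 5.
That leaves seat 5 = 6. So seat 1, seat 2 can't be 6.
So seat 1 = 7.

7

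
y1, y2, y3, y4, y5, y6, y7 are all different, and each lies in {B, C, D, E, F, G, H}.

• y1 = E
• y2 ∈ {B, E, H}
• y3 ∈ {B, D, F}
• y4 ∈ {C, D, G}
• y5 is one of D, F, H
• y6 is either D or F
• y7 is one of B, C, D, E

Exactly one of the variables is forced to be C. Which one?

y7

y1's domain is down to {E}, so y1 = E. Strike E from y2, y7.
The 6 still-open variables together cover exactly {B, C, D, F, G, H} — 6 values for 6 variables — and G appears only in y4's list, so y4 = G.
The 5 still-open variables together cover exactly {B, C, D, F, H} — 5 values for 5 variables — and C appears only in y7's list, so y7 = C.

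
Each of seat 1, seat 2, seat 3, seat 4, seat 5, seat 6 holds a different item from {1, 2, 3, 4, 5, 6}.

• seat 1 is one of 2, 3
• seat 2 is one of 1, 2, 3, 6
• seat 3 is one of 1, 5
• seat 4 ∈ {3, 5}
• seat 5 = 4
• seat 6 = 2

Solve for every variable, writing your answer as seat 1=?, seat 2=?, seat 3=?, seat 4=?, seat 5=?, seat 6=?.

seat 1=3, seat 2=6, seat 3=1, seat 4=5, seat 5=4, seat 6=2

seat 5's domain is down to {4}, so seat 5 = 4.
seat 6 must be 2 (only option left). So seat 1, seat 2 can't be 2.
seat 1 has just one choice, so seat 1 = 3. So seat 2, seat 4 can't be 3.
seat 4's domain is down to {5}, so seat 4 = 5. Strike 5 from seat 3.
seat 3 must be 1 (only option left). Strike 1 from seat 2.
seat 2's domain is down to {6}, so seat 2 = 6.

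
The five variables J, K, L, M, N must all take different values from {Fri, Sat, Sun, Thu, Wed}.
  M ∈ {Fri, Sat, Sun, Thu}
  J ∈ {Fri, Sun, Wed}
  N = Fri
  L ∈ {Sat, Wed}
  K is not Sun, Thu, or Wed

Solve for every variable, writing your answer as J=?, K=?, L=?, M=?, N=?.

J=Sun, K=Sat, L=Wed, M=Thu, N=Fri

N's domain is down to {Fri}, so N = Fri. So J, K, M can't be Fri.
K has just one choice, so K = Sat. Remove Sat from L, M.
That leaves L = Wed. Remove Wed from J.
That leaves J = Sun. Eliminate Sun elsewhere: M.
That leaves M = Thu.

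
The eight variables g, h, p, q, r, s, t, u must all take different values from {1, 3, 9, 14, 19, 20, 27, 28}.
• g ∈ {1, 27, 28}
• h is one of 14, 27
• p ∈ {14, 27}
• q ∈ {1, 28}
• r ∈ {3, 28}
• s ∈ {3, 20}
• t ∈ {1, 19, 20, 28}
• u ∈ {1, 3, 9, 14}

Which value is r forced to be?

Among the 8 variables, 9 fits only u (and all 8 values in {1, 3, 9, 14, 19, 20, 27, 28} must be used), so u = 9.
Among the 7 still-open variables, 19 fits only t (and all 7 values in {1, 3, 14, 19, 20, 27, 28} must be used), so t = 19.
Among the 6 still-open variables, 20 fits only s (and all 6 values in {1, 3, 14, 20, 27, 28} must be used), so s = 20.
The 5 still-open variables together cover exactly {1, 3, 14, 27, 28} — 5 values for 5 variables — and 3 appears only in r's list, so r = 3.

3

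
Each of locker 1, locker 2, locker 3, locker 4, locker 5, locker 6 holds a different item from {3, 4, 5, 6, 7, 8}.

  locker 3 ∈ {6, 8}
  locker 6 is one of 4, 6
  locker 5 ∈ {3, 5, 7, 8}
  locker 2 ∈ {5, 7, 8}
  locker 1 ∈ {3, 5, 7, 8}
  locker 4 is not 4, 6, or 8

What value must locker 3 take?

6

The 6 variables draw from only 6 values {3, 4, 5, 6, 7, 8}, so each is used; only locker 6 can be 4, hence locker 6 = 4.
The 5 still-open variables draw from only 5 values {3, 5, 6, 7, 8}, so each is used; only locker 3 can be 6, hence locker 3 = 6.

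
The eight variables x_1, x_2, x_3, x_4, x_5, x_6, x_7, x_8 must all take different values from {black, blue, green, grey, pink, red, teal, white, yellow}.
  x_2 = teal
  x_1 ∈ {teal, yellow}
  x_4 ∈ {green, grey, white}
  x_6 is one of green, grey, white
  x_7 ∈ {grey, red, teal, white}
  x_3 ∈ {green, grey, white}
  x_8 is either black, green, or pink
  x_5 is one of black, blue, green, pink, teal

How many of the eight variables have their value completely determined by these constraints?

x_2's domain is down to {teal}, so x_2 = teal. Strike teal from x_1, x_5, x_7.
That leaves x_1 = yellow.
x_3, x_4, x_6 between them cover only {green, grey, white} — a naked triple. Remove those values from x_5, x_7, x_8.
x_7 has just one choice, so x_7 = red.
Determined: x_1=yellow, x_2=teal, x_7=red. The other variables each still have more than one consistent value. That makes 3.

3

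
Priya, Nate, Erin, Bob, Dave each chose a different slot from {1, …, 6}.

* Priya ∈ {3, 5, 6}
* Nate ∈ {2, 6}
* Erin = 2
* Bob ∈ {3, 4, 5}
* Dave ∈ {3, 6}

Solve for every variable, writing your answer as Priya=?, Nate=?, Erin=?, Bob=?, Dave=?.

Priya=5, Nate=6, Erin=2, Bob=4, Dave=3

Erin's domain is down to {2}, so Erin = 2. So Nate can't be 2.
Nate has just one choice, so Nate = 6. So Priya, Dave can't be 6.
Dave has just one choice, so Dave = 3. Remove 3 from Priya, Bob.
Priya's domain is down to {5}, so Priya = 5. Eliminate 5 elsewhere: Bob.
Bob has just one choice, so Bob = 4.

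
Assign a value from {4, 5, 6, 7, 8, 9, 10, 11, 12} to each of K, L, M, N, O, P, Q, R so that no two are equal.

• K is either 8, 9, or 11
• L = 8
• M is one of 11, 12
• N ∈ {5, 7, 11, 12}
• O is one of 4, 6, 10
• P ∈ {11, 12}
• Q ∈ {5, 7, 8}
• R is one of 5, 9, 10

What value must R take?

10

L must be 8 (only option left). So K, Q can't be 8.
M and P share exactly the 2 values {11, 12}; by pigeonhole those values go to them, so strike 11, 12 from K, N.
K must be 9 (only option left). So R can't be 9.
N and Q share exactly the 2 values {5, 7}; by pigeonhole those values go to them, so strike 5, 7 from R.
So R = 10.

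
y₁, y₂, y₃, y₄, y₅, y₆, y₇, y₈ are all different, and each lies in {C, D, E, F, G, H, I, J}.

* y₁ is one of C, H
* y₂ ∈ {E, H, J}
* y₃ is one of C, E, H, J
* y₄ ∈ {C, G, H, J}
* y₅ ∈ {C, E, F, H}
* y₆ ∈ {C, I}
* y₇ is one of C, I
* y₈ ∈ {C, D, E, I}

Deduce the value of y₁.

The 8 variables draw from only 8 values {C, D, E, F, G, H, I, J}, so each is used; only y₈ can be D, hence y₈ = D.
Among the 7 still-open variables, F fits only y₅ (and all 7 values in {C, E, F, G, H, I, J} must be used), so y₅ = F.
Among the 6 still-open variables, G fits only y₄ (and all 6 values in {C, E, G, H, I, J} must be used), so y₄ = G.
y₆ and y₇ between them cover only {C, I} — a naked pair. Remove those values from y₁, y₃.
So y₁ = H.

H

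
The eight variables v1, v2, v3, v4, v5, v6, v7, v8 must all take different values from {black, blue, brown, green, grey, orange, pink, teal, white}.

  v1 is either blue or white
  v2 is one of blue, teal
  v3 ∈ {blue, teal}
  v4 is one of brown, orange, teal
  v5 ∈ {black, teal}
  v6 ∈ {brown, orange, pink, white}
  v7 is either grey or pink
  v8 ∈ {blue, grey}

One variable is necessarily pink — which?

v7

The 8 variables draw from only 8 values {black, blue, brown, grey, orange, pink, teal, white}, so each is used; only v5 can be black, hence v5 = black.
The 2 variables v2 and v3 are confined to {blue, teal}, which locks those values in; drop them from v1, v4, v8.
v1's domain is down to {white}, so v1 = white. Remove white from v6.
v8 has just one choice, so v8 = grey. Strike grey from v7.
So pink goes to v7.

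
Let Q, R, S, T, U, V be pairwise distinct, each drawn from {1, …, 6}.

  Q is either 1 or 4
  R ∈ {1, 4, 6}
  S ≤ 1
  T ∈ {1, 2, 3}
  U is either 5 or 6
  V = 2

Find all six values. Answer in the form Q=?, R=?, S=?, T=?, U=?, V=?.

S has just one choice, so S = 1. Strike 1 from Q, R, T.
V must be 2 (only option left). Strike 2 from T.
That leaves Q = 4. Eliminate 4 elsewhere: R.
That leaves R = 6. Remove 6 from U.
That leaves T = 3.
U has just one choice, so U = 5.

Q=4, R=6, S=1, T=3, U=5, V=2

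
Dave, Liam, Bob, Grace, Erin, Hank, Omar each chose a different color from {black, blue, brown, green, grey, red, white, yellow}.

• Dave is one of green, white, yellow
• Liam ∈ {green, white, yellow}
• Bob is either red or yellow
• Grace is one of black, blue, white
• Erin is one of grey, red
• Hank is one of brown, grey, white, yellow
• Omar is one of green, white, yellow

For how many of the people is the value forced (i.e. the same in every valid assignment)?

3

Dave, Liam, Omar between them cover only {green, white, yellow} — a naked triple. Remove those values from Bob, Grace, Hank.
Bob's domain is down to {red}, so Bob = red. Strike red from Erin.
Erin has just one choice, so Erin = grey. Strike grey from Hank.
That leaves Hank = brown.
Determined: Bob=red, Erin=grey, Hank=brown. The other people each still have more than one consistent value. That makes 3.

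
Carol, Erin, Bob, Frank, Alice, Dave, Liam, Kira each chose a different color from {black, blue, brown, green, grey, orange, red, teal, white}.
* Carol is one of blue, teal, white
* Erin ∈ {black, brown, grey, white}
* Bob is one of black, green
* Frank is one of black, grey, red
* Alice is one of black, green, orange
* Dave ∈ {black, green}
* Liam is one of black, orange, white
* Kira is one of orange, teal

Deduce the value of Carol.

blue

Bob and Dave between them cover only {black, green} — a naked pair. Remove those values from Erin, Frank, Alice, Liam.
Alice's domain is down to {orange}, so Alice = orange. Strike orange from Liam, Kira.
Liam has just one choice, so Liam = white. Strike white from Carol, Erin.
Kira has just one choice, so Kira = teal. Strike teal from Carol.
So Carol = blue.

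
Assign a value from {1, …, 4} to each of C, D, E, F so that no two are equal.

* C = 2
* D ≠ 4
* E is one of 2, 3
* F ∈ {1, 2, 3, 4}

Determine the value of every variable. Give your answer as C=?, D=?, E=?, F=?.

C must be 2 (only option left). Eliminate 2 elsewhere: D, E, F.
E must be 3 (only option left). Strike 3 from D, F.
D's domain is down to {1}, so D = 1. Eliminate 1 elsewhere: F.
F's domain is down to {4}, so F = 4.

C=2, D=1, E=3, F=4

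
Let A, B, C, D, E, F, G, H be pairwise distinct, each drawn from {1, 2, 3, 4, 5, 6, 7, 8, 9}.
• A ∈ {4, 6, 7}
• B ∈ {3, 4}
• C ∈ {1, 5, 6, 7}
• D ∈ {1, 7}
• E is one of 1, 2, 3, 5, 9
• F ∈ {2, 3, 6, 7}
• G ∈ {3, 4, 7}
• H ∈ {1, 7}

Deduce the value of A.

The 8 variables draw from only 8 values {1, 2, 3, 4, 5, 6, 7, 9}, so each is used; only E can be 9, hence E = 9.
The 7 still-open variables draw from only 7 values {1, 2, 3, 4, 5, 6, 7}, so each is used; only F can be 2, hence F = 2.
The 6 still-open variables draw from only 6 values {1, 3, 4, 5, 6, 7}, so each is used; only C can be 5, hence C = 5.
The 5 still-open variables together cover exactly {1, 3, 4, 6, 7} — 5 values for 5 variables — and 6 appears only in A's list, so A = 6.

6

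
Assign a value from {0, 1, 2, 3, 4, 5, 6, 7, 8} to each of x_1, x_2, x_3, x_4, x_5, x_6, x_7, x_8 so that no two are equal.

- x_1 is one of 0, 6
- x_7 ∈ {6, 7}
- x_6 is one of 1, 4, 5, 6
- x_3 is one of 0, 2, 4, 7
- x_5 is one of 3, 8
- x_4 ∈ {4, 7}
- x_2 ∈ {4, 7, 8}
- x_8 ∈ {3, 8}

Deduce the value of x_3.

2

x_5 and x_8 between them cover only {3, 8} — a naked pair. Remove those values from x_2.
x_2 and x_4 between them cover only {4, 7} — a naked pair. Remove those values from x_3, x_6, x_7.
x_7's domain is down to {6}, so x_7 = 6. So x_1, x_6 can't be 6.
That leaves x_1 = 0. Strike 0 from x_3.
So x_3 = 2.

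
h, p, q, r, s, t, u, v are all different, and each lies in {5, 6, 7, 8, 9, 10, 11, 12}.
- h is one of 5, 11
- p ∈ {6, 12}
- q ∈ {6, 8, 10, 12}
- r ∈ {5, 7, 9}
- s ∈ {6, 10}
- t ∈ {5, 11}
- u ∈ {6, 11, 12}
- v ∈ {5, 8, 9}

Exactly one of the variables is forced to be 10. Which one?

s

The 8 variables draw from only 8 values {5, 6, 7, 8, 9, 10, 11, 12}, so each is used; only r can be 7, hence r = 7.
The 7 still-open variables draw from only 7 values {5, 6, 8, 9, 10, 11, 12}, so each is used; only v can be 9, hence v = 9.
The 6 still-open variables draw from only 6 values {5, 6, 8, 10, 11, 12}, so each is used; only q can be 8, hence q = 8.
The 5 still-open variables draw from only 5 values {5, 6, 10, 11, 12}, so each is used; only s can be 10, hence s = 10.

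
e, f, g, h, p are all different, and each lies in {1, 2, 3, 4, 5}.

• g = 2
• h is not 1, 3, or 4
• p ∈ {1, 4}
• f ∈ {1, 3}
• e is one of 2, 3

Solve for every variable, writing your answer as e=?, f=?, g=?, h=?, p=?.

e=3, f=1, g=2, h=5, p=4

g has just one choice, so g = 2. Remove 2 from e, h.
h must be 5 (only option left).
e's domain is down to {3}, so e = 3. So f can't be 3.
f has just one choice, so f = 1. Eliminate 1 elsewhere: p.
p has just one choice, so p = 4.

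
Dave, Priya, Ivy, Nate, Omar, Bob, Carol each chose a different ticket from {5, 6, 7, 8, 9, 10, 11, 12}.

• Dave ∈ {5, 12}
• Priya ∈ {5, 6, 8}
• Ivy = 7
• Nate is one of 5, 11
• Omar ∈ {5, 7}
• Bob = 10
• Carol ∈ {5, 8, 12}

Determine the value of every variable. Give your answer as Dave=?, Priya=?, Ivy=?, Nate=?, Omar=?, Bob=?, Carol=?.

Dave=12, Priya=6, Ivy=7, Nate=11, Omar=5, Bob=10, Carol=8

Ivy has just one choice, so Ivy = 7. Remove 7 from Omar.
Omar has just one choice, so Omar = 5. Eliminate 5 elsewhere: Dave, Priya, Nate, Carol.
Bob's domain is down to {10}, so Bob = 10.
That leaves Dave = 12. Eliminate 12 elsewhere: Carol.
Nate must be 11 (only option left).
Carol must be 8 (only option left). So Priya can't be 8.
Priya must be 6 (only option left).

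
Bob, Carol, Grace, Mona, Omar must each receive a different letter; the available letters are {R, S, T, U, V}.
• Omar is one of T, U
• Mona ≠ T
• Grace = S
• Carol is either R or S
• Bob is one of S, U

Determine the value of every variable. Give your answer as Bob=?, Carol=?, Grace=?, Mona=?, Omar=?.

Bob=U, Carol=R, Grace=S, Mona=V, Omar=T

Grace has just one choice, so Grace = S. Strike S from Bob, Carol, Mona.
Bob must be U (only option left). Remove U from Mona, Omar.
Carol's domain is down to {R}, so Carol = R. Eliminate R elsewhere: Mona.
Mona must be V (only option left).
Omar's domain is down to {T}, so Omar = T.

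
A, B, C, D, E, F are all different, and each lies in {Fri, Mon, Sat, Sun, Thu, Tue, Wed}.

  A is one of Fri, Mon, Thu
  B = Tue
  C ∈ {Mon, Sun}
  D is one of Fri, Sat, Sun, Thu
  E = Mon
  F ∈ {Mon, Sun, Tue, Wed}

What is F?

Wed

B must be Tue (only option left). Eliminate Tue elsewhere: F.
E's domain is down to {Mon}, so E = Mon. Strike Mon from A, C, F.
That leaves C = Sun. Remove Sun from D, F.
So F = Wed.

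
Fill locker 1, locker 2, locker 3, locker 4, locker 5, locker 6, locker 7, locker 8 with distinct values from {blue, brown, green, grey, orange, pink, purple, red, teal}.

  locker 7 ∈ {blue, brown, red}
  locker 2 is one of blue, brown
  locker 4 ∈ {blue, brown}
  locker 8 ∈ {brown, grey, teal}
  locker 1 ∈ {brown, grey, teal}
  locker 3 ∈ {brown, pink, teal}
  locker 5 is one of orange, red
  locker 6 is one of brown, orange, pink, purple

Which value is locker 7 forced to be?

The 8 variables together cover exactly {blue, brown, grey, orange, pink, purple, red, teal} — 8 values for 8 variables — and purple appears only in locker 6's list, so locker 6 = purple.
The 7 still-open variables draw from only 7 values {blue, brown, grey, orange, pink, red, teal}, so each is used; only locker 5 can be orange, hence locker 5 = orange.
The 6 still-open variables draw from only 6 values {blue, brown, grey, pink, red, teal}, so each is used; only locker 3 can be pink, hence locker 3 = pink.
The 5 still-open variables draw from only 5 values {blue, brown, grey, red, teal}, so each is used; only locker 7 can be red, hence locker 7 = red.

red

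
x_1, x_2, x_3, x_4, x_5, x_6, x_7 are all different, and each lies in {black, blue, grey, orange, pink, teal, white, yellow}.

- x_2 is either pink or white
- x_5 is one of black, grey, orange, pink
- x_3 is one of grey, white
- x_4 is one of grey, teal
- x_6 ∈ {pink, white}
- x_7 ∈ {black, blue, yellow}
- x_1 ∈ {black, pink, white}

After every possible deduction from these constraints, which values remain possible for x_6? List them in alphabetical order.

x_2 and x_6 between them cover only {pink, white} — a naked pair. Remove those values from x_1, x_3, x_5.
That leaves x_1 = black. So x_5, x_7 can't be black.
x_3's domain is down to {grey}, so x_3 = grey. So x_4, x_5 can't be grey.
That leaves x_4 = teal.
That leaves x_5 = orange.
No further eliminations apply; x_6 can still be any of pink, white.

pink, white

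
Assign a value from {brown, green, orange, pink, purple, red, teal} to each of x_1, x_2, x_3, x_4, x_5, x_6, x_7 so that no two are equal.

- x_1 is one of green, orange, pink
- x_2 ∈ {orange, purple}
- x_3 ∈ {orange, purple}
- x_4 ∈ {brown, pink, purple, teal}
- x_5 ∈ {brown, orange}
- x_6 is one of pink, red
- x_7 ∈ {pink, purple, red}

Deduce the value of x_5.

brown

The 7 variables together cover exactly {brown, green, orange, pink, purple, red, teal} — 7 values for 7 variables — and green appears only in x_1's list, so x_1 = green.
Among the 6 still-open variables, teal fits only x_4 (and all 6 values in {brown, orange, pink, purple, red, teal} must be used), so x_4 = teal.
Among the 5 still-open variables, brown fits only x_5 (and all 5 values in {brown, orange, pink, purple, red} must be used), so x_5 = brown.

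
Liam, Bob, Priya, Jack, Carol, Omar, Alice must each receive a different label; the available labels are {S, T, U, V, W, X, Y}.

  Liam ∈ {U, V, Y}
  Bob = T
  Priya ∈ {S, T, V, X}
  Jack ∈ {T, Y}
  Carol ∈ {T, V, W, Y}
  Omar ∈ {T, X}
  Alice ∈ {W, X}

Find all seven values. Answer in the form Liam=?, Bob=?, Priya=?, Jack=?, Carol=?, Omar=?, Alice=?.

Liam=U, Bob=T, Priya=S, Jack=Y, Carol=V, Omar=X, Alice=W

Bob must be T (only option left). Eliminate T elsewhere: Priya, Jack, Carol, Omar.
Jack's domain is down to {Y}, so Jack = Y. Strike Y from Liam, Carol.
Omar's domain is down to {X}, so Omar = X. Strike X from Priya, Alice.
That leaves Alice = W. Strike W from Carol.
Carol's domain is down to {V}, so Carol = V. Strike V from Liam, Priya.
Liam has just one choice, so Liam = U.
Priya's domain is down to {S}, so Priya = S.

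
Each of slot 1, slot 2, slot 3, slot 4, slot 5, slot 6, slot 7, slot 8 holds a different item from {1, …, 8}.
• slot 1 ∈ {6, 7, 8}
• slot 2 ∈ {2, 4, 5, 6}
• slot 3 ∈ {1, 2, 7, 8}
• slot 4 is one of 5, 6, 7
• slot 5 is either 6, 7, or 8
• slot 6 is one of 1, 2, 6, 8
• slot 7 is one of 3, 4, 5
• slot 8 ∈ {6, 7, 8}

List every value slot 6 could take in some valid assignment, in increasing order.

1, 2

Among the 8 variables, 3 fits only slot 7 (and all 8 values in {1, 2, 3, 4, 5, 6, 7, 8} must be used), so slot 7 = 3.
The 7 still-open variables together cover exactly {1, 2, 4, 5, 6, 7, 8} — 7 values for 7 variables — and 4 appears only in slot 2's list, so slot 2 = 4.
Among the 6 still-open variables, 5 fits only slot 4 (and all 6 values in {1, 2, 5, 6, 7, 8} must be used), so slot 4 = 5.
The 3 variables slot 1, slot 5, slot 8 are confined to {6, 7, 8}, which locks those values in; drop them from slot 3, slot 6.
No further eliminations apply; slot 6 can still be any of 1, 2.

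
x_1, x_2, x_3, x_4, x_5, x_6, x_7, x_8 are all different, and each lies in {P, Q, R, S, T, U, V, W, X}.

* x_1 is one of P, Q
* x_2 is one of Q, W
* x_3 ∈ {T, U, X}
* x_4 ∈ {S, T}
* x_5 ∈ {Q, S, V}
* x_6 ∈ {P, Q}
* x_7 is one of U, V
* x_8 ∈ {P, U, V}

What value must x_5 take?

S

Among the 8 variables, W fits only x_2 (and all 8 values in {P, Q, S, T, U, V, W, X} must be used), so x_2 = W.
Among the 7 still-open variables, X fits only x_3 (and all 7 values in {P, Q, S, T, U, V, X} must be used), so x_3 = X.
Among the 6 still-open variables, T fits only x_4 (and all 6 values in {P, Q, S, T, U, V} must be used), so x_4 = T.
The 5 still-open variables together cover exactly {P, Q, S, U, V} — 5 values for 5 variables — and S appears only in x_5's list, so x_5 = S.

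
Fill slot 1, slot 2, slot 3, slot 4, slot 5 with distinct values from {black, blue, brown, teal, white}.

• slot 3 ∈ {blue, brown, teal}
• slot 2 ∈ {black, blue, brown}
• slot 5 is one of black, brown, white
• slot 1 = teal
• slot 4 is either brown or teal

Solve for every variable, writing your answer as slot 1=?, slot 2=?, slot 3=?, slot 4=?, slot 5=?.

slot 1 must be teal (only option left). Remove teal from slot 3, slot 4.
That leaves slot 4 = brown. So slot 2, slot 3, slot 5 can't be brown.
slot 3 must be blue (only option left). Remove blue from slot 2.
slot 2 has just one choice, so slot 2 = black. So slot 5 can't be black.
slot 5's domain is down to {white}, so slot 5 = white.

slot 1=teal, slot 2=black, slot 3=blue, slot 4=brown, slot 5=white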